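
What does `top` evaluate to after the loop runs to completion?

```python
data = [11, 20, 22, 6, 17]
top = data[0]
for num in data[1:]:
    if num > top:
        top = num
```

Let's trace through this code step by step.

Initialize: data = [11, 20, 22, 6, 17]
Initialize: top = 11
Entering loop: for num in data[1:]:
After iteration 1: num = 20, top = 20
After iteration 2: num = 22, top = 22
After iteration 3: num = 6, top = 22
After iteration 4: num = 17, top = 22
Loop ends.

Final answer: 22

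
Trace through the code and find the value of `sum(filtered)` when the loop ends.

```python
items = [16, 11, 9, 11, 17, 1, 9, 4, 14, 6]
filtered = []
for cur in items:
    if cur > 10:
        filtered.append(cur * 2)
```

Let's trace through this code step by step.

Initialize: items = [16, 11, 9, 11, 17, 1, 9, 4, 14, 6]
Initialize: filtered = []
Entering loop: for cur in items:
After iteration 1: cur = 16, filtered = [32]
After iteration 2: cur = 11, filtered = [32, 22]
After iteration 3: cur = 9, filtered = [32, 22]
After iteration 4: cur = 11, filtered = [32, 22, 22]
After iteration 5: cur = 17, filtered = [32, 22, 22, 34]
After iteration 6: cur = 1, filtered = [32, 22, 22, 34]
After iteration 7: cur = 9, filtered = [32, 22, 22, 34]
After iteration 8: cur = 4, filtered = [32, 22, 22, 34]
After iteration 9: cur = 14, filtered = [32, 22, 22, 34, 28]
After iteration 10: cur = 6, filtered = [32, 22, 22, 34, 28]
Loop ends.
sum(filtered) = 138

Final answer: 138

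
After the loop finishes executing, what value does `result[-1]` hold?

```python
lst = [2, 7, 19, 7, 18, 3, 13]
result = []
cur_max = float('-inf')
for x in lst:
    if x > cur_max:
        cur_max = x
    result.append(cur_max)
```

Let's trace through this code step by step.

Initialize: lst = [2, 7, 19, 7, 18, 3, 13]
Initialize: result = []
Initialize: cur_max = -inf
Entering loop: for x in lst:
After iteration 1: x = 2, result = [2], cur_max = 2
After iteration 2: x = 7, result = [2, 7], cur_max = 7
After iteration 3: x = 19, result = [2, 7, 19], cur_max = 19
After iteration 4: x = 7, result = [2, 7, 19, 19], cur_max = 19
After iteration 5: x = 18, result = [2, 7, 19, 19, 19], cur_max = 19
After iteration 6: x = 3, result = [2, 7, 19, 19, 19, 19], cur_max = 19
After iteration 7: x = 13, result = [2, 7, 19, 19, 19, 19, 19], cur_max = 19
Loop ends.
result[-1] = 19

Final answer: 19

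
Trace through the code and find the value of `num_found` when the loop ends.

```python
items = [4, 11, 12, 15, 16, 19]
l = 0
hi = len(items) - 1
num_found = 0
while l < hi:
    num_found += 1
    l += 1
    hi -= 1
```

Let's trace through this code step by step.

Initialize: items = [4, 11, 12, 15, 16, 19]
Initialize: l = 0
Initialize: hi = 5
Initialize: num_found = 0
Entering loop: while l < hi:
After iteration 1: l = 1, hi = 4, num_found = 1
After iteration 2: l = 2, hi = 3, num_found = 2
After iteration 3: l = 3, hi = 2, num_found = 3
Loop ends.

Final answer: 3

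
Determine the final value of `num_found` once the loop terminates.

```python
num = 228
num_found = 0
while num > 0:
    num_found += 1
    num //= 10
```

Let's trace through this code step by step.

Initialize: num = 228
Initialize: num_found = 0
Entering loop: while num > 0:
After iteration 1: num = 22, num_found = 1
After iteration 2: num = 2, num_found = 2
After iteration 3: num = 0, num_found = 3
Loop ends.

Final answer: 3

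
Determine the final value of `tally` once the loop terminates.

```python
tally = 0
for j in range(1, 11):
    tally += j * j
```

Let's trace through this code step by step.

Initialize: tally = 0
Entering loop: for j in range(1, 11):
After iteration 1: j = 1, tally = 1
After iteration 2: j = 2, tally = 5
After iteration 3: j = 3, tally = 14
After iteration 4: j = 4, tally = 30
After iteration 5: j = 5, tally = 55
After iteration 6: j = 6, tally = 91
After iteration 7: j = 7, tally = 140
After iteration 8: j = 8, tally = 204
After iteration 9: j = 9, tally = 285
After iteration 10: j = 10, tally = 385
Loop ends.

Final answer: 385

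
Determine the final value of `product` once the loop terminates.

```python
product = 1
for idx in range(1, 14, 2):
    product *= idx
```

Let's trace through this code step by step.

Initialize: product = 1
Entering loop: for idx in range(1, 14, 2):
After iteration 1: idx = 1, product = 1
After iteration 2: idx = 3, product = 3
After iteration 3: idx = 5, product = 15
After iteration 4: idx = 7, product = 105
After iteration 5: idx = 9, product = 945
After iteration 6: idx = 11, product = 10395
After iteration 7: idx = 13, product = 135135
Loop ends.

Final answer: 135135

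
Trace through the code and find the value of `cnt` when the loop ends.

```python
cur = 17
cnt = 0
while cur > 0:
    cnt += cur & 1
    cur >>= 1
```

Let's trace through this code step by step.

Initialize: cur = 17
Initialize: cnt = 0
Entering loop: while cur > 0:
After iteration 1: cur = 8, cnt = 1
After iteration 2: cur = 4, cnt = 1
After iteration 3: cur = 2, cnt = 1
After iteration 4: cur = 1, cnt = 1
After iteration 5: cur = 0, cnt = 2
Loop ends.

Final answer: 2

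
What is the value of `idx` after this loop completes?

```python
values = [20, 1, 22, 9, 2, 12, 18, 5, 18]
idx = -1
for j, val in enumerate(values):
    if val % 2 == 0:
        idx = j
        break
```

Let's trace through this code step by step.

Initialize: values = [20, 1, 22, 9, 2, 12, 18, 5, 18]
Initialize: idx = -1
Entering loop: for j, val in enumerate(values):
After iteration 1: j = 0, val = 20, idx = 0
Loop ends.

Final answer: 0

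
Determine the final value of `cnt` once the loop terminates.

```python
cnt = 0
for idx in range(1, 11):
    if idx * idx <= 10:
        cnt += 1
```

Let's trace through this code step by step.

Initialize: cnt = 0
Entering loop: for idx in range(1, 11):
After iteration 1: idx = 1, cnt = 1
After iteration 2: idx = 2, cnt = 2
After iteration 3: idx = 3, cnt = 3
After iteration 4: idx = 4, cnt = 3
After iteration 5: idx = 5, cnt = 3
After iteration 6: idx = 6, cnt = 3
After iteration 7: idx = 7, cnt = 3
After iteration 8: idx = 8, cnt = 3
After iteration 9: idx = 9, cnt = 3
After iteration 10: idx = 10, cnt = 3
Loop ends.

Final answer: 3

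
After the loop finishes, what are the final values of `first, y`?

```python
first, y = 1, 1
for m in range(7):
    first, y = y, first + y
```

Let's trace through this code step by step.

Initialize: first = 1
Initialize: y = 1
Entering loop: for m in range(7):
After iteration 1: m = 0, first = 1, y = 2
After iteration 2: m = 1, first = 2, y = 3
After iteration 3: m = 2, first = 3, y = 5
After iteration 4: m = 3, first = 5, y = 8
After iteration 5: m = 4, first = 8, y = 13
After iteration 6: m = 5, first = 13, y = 21
After iteration 7: m = 6, first = 21, y = 34
Loop ends.

Final answer: 21, 34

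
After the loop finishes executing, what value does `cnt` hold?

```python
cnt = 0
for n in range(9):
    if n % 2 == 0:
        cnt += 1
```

Let's trace through this code step by step.

Initialize: cnt = 0
Entering loop: for n in range(9):
After iteration 1: n = 0, cnt = 1
After iteration 2: n = 1, cnt = 1
After iteration 3: n = 2, cnt = 2
After iteration 4: n = 3, cnt = 2
After iteration 5: n = 4, cnt = 3
After iteration 6: n = 5, cnt = 3
After iteration 7: n = 6, cnt = 4
After iteration 8: n = 7, cnt = 4
After iteration 9: n = 8, cnt = 5
Loop ends.

Final answer: 5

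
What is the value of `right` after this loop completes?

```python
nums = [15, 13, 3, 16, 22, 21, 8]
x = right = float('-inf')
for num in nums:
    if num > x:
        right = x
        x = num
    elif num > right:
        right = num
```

Let's trace through this code step by step.

Initialize: nums = [15, 13, 3, 16, 22, 21, 8]
Initialize: x = -inf
Initialize: right = -inf
Entering loop: for num in nums:
After iteration 1: num = 15, x = 15, right = -inf
After iteration 2: num = 13, x = 15, right = 13
After iteration 3: num = 3, x = 15, right = 13
After iteration 4: num = 16, x = 16, right = 15
After iteration 5: num = 22, x = 22, right = 16
After iteration 6: num = 21, x = 22, right = 21
After iteration 7: num = 8, x = 22, right = 21
Loop ends.

Final answer: 21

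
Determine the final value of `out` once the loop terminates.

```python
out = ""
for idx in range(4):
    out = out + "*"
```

Let's trace through this code step by step.

Initialize: out = ''
Entering loop: for idx in range(4):
After iteration 1: idx = 0, out = '*'
After iteration 2: idx = 1, out = '**'
After iteration 3: idx = 2, out = '***'
After iteration 4: idx = 3, out = '****'
Loop ends.

Final answer: '****'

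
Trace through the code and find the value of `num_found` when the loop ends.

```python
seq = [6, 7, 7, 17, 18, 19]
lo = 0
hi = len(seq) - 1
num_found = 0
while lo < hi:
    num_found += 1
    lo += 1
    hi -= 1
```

Let's trace through this code step by step.

Initialize: seq = [6, 7, 7, 17, 18, 19]
Initialize: lo = 0
Initialize: hi = 5
Initialize: num_found = 0
Entering loop: while lo < hi:
After iteration 1: lo = 1, hi = 4, num_found = 1
After iteration 2: lo = 2, hi = 3, num_found = 2
After iteration 3: lo = 3, hi = 2, num_found = 3
Loop ends.

Final answer: 3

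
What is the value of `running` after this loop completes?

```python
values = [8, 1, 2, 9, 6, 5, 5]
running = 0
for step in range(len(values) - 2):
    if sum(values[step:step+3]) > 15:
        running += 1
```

Let's trace through this code step by step.

Initialize: values = [8, 1, 2, 9, 6, 5, 5]
Initialize: running = 0
Entering loop: for step in range(len(values) - 2):
After iteration 1: step = 0, running = 0
After iteration 2: step = 1, running = 0
After iteration 3: step = 2, running = 1
After iteration 4: step = 3, running = 2
After iteration 5: step = 4, running = 3
Loop ends.

Final answer: 3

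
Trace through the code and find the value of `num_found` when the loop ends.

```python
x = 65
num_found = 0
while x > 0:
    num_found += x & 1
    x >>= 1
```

Let's trace through this code step by step.

Initialize: x = 65
Initialize: num_found = 0
Entering loop: while x > 0:
After iteration 1: x = 32, num_found = 1
After iteration 2: x = 16, num_found = 1
After iteration 3: x = 8, num_found = 1
After iteration 4: x = 4, num_found = 1
After iteration 5: x = 2, num_found = 1
After iteration 6: x = 1, num_found = 1
After iteration 7: x = 0, num_found = 2
Loop ends.

Final answer: 2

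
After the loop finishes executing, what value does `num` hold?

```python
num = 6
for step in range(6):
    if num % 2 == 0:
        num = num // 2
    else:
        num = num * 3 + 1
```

Let's trace through this code step by step.

Initialize: num = 6
Entering loop: for step in range(6):
After iteration 1: step = 0, num = 3
After iteration 2: step = 1, num = 10
After iteration 3: step = 2, num = 5
After iteration 4: step = 3, num = 16
After iteration 5: step = 4, num = 8
After iteration 6: step = 5, num = 4
Loop ends.

Final answer: 4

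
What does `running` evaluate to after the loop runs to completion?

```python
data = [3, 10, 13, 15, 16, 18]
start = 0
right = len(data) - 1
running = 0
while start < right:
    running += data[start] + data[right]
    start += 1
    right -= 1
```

Let's trace through this code step by step.

Initialize: data = [3, 10, 13, 15, 16, 18]
Initialize: start = 0
Initialize: right = 5
Initialize: running = 0
Entering loop: while start < right:
After iteration 1: start = 1, right = 4, running = 21
After iteration 2: start = 2, right = 3, running = 47
After iteration 3: start = 3, right = 2, running = 75
Loop ends.

Final answer: 75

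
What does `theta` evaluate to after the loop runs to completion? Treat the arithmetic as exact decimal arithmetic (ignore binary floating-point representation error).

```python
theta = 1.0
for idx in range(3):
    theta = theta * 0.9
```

Let's trace through this code step by step.

Initialize: theta = 1.0
Entering loop: for idx in range(3):
After iteration 1: idx = 0, theta = 0.9
After iteration 2: idx = 1, theta = 0.81
After iteration 3: idx = 2, theta = 0.729
Loop ends.

Final answer: 0.729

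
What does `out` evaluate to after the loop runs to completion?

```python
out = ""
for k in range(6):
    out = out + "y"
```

Let's trace through this code step by step.

Initialize: out = ''
Entering loop: for k in range(6):
After iteration 1: k = 0, out = 'y'
After iteration 2: k = 1, out = 'yy'
After iteration 3: k = 2, out = 'yyy'
After iteration 4: k = 3, out = 'yyyy'
After iteration 5: k = 4, out = 'yyyyy'
After iteration 6: k = 5, out = 'yyyyyy'
Loop ends.

Final answer: 'yyyyyy'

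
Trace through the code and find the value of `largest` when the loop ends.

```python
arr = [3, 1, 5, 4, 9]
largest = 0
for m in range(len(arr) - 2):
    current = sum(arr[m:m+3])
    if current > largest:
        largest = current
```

Let's trace through this code step by step.

Initialize: arr = [3, 1, 5, 4, 9]
Initialize: largest = 0
Entering loop: for m in range(len(arr) - 2):
After iteration 1: m = 0, largest = 9, current = 9
After iteration 2: m = 1, largest = 10, current = 10
After iteration 3: m = 2, largest = 18, current = 18
Loop ends.

Final answer: 18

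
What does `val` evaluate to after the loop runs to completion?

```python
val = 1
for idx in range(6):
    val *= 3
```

Let's trace through this code step by step.

Initialize: val = 1
Entering loop: for idx in range(6):
After iteration 1: idx = 0, val = 3
After iteration 2: idx = 1, val = 9
After iteration 3: idx = 2, val = 27
After iteration 4: idx = 3, val = 81
After iteration 5: idx = 4, val = 243
After iteration 6: idx = 5, val = 729
Loop ends.

Final answer: 729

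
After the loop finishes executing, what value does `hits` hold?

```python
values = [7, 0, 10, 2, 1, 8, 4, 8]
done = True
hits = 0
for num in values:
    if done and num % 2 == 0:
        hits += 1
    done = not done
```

Let's trace through this code step by step.

Initialize: values = [7, 0, 10, 2, 1, 8, 4, 8]
Initialize: done = True
Initialize: hits = 0
Entering loop: for num in values:
After iteration 1: num = 7, done = False, hits = 0
After iteration 2: num = 0, done = True, hits = 0
After iteration 3: num = 10, done = False, hits = 1
After iteration 4: num = 2, done = True, hits = 1
After iteration 5: num = 1, done = False, hits = 1
After iteration 6: num = 8, done = True, hits = 1
After iteration 7: num = 4, done = False, hits = 2
After iteration 8: num = 8, done = True, hits = 2
Loop ends.

Final answer: 2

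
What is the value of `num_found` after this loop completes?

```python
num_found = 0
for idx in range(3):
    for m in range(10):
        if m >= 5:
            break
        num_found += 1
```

Let's trace through this code step by step.

Initialize: num_found = 0
Entering loop: for idx in range(3):
After iteration 1: idx = 0, num_found = 5
After iteration 2: idx = 1, num_found = 10
After iteration 3: idx = 2, num_found = 15
Loop ends.

Final answer: 15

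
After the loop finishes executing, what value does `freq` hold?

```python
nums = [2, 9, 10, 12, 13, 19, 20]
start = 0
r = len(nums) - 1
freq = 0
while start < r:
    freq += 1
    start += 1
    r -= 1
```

Let's trace through this code step by step.

Initialize: nums = [2, 9, 10, 12, 13, 19, 20]
Initialize: start = 0
Initialize: r = 6
Initialize: freq = 0
Entering loop: while start < r:
After iteration 1: start = 1, r = 5, freq = 1
After iteration 2: start = 2, r = 4, freq = 2
After iteration 3: start = 3, r = 3, freq = 3
Loop ends.

Final answer: 3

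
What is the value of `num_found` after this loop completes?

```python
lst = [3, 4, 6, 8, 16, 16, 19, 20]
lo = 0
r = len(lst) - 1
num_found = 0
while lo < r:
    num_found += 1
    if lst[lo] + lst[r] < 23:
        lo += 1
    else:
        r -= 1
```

Let's trace through this code step by step.

Initialize: lst = [3, 4, 6, 8, 16, 16, 19, 20]
Initialize: lo = 0
Initialize: r = 7
Initialize: num_found = 0
Entering loop: while lo < r:
After iteration 1: lo = 0, r = 6, num_found = 1
After iteration 2: lo = 1, r = 6, num_found = 2
After iteration 3: lo = 1, r = 5, num_found = 3
After iteration 4: lo = 2, r = 5, num_found = 4
After iteration 5: lo = 3, r = 5, num_found = 5
After iteration 6: lo = 3, r = 4, num_found = 6
After iteration 7: lo = 3, r = 3, num_found = 7
Loop ends.

Final answer: 7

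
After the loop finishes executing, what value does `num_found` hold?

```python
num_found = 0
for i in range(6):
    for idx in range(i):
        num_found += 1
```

Let's trace through this code step by step.

Initialize: num_found = 0
Entering loop: for i in range(6):
After iteration 1: i = 0, num_found = 0
After iteration 2: i = 1, num_found = 1, idx = 0
After iteration 3: i = 2, num_found = 3, idx = 1
After iteration 4: i = 3, num_found = 6, idx = 2
After iteration 5: i = 4, num_found = 10, idx = 3
After iteration 6: i = 5, num_found = 15, idx = 4
Loop ends.

Final answer: 15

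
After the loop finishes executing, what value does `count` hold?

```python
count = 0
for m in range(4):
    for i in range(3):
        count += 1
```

Let's trace through this code step by step.

Initialize: count = 0
Entering loop: for m in range(4):
After iteration 1: m = 0, count = 3
After iteration 2: m = 1, count = 6
After iteration 3: m = 2, count = 9
After iteration 4: m = 3, count = 12
Loop ends.

Final answer: 12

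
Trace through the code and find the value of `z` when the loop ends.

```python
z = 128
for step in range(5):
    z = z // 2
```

Let's trace through this code step by step.

Initialize: z = 128
Entering loop: for step in range(5):
After iteration 1: step = 0, z = 64
After iteration 2: step = 1, z = 32
After iteration 3: step = 2, z = 16
After iteration 4: step = 3, z = 8
After iteration 5: step = 4, z = 4
Loop ends.

Final answer: 4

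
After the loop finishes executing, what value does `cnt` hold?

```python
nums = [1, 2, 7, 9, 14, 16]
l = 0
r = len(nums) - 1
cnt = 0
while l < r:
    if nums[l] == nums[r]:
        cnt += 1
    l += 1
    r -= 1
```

Let's trace through this code step by step.

Initialize: nums = [1, 2, 7, 9, 14, 16]
Initialize: l = 0
Initialize: r = 5
Initialize: cnt = 0
Entering loop: while l < r:
After iteration 1: l = 1, r = 4, cnt = 0
After iteration 2: l = 2, r = 3, cnt = 0
After iteration 3: l = 3, r = 2, cnt = 0
Loop ends.

Final answer: 0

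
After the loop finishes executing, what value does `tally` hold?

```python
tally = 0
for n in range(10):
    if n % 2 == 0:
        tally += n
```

Let's trace through this code step by step.

Initialize: tally = 0
Entering loop: for n in range(10):
After iteration 1: n = 0, tally = 0
After iteration 2: n = 1, tally = 0
After iteration 3: n = 2, tally = 2
After iteration 4: n = 3, tally = 2
After iteration 5: n = 4, tally = 6
After iteration 6: n = 5, tally = 6
After iteration 7: n = 6, tally = 12
After iteration 8: n = 7, tally = 12
After iteration 9: n = 8, tally = 20
After iteration 10: n = 9, tally = 20
Loop ends.

Final answer: 20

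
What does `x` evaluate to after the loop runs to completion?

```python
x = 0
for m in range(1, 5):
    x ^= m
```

Let's trace through this code step by step.

Initialize: x = 0
Entering loop: for m in range(1, 5):
After iteration 1: m = 1, x = 1
After iteration 2: m = 2, x = 3
After iteration 3: m = 3, x = 0
After iteration 4: m = 4, x = 4
Loop ends.

Final answer: 4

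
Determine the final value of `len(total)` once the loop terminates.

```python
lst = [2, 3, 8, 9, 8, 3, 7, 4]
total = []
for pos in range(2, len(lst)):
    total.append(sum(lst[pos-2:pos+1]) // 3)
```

Let's trace through this code step by step.

Initialize: lst = [2, 3, 8, 9, 8, 3, 7, 4]
Initialize: total = []
Entering loop: for pos in range(2, len(lst)):
After iteration 1: pos = 2, total = [4]
After iteration 2: pos = 3, total = [4, 6]
After iteration 3: pos = 4, total = [4, 6, 8]
After iteration 4: pos = 5, total = [4, 6, 8, 6]
After iteration 5: pos = 6, total = [4, 6, 8, 6, 6]
After iteration 6: pos = 7, total = [4, 6, 8, 6, 6, 4]
Loop ends.
len(total) = 6

Final answer: 6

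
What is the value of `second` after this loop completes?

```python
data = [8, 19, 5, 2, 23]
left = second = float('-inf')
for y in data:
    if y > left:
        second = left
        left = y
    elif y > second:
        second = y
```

Let's trace through this code step by step.

Initialize: data = [8, 19, 5, 2, 23]
Initialize: left = -inf
Initialize: second = -inf
Entering loop: for y in data:
After iteration 1: y = 8, left = 8, second = -inf
After iteration 2: y = 19, left = 19, second = 8
After iteration 3: y = 5, left = 19, second = 8
After iteration 4: y = 2, left = 19, second = 8
After iteration 5: y = 23, left = 23, second = 19
Loop ends.

Final answer: 19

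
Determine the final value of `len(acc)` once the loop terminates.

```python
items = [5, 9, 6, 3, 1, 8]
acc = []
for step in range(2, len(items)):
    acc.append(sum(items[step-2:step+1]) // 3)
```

Let's trace through this code step by step.

Initialize: items = [5, 9, 6, 3, 1, 8]
Initialize: acc = []
Entering loop: for step in range(2, len(items)):
After iteration 1: step = 2, acc = [6]
After iteration 2: step = 3, acc = [6, 6]
After iteration 3: step = 4, acc = [6, 6, 3]
After iteration 4: step = 5, acc = [6, 6, 3, 4]
Loop ends.
len(acc) = 4

Final answer: 4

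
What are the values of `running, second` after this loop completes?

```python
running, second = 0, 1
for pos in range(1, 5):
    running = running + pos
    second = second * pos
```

Let's trace through this code step by step.

Initialize: running = 0
Initialize: second = 1
Entering loop: for pos in range(1, 5):
After iteration 1: pos = 1, running = 1, second = 1
After iteration 2: pos = 2, running = 3, second = 2
After iteration 3: pos = 3, running = 6, second = 6
After iteration 4: pos = 4, running = 10, second = 24
Loop ends.

Final answer: 10, 24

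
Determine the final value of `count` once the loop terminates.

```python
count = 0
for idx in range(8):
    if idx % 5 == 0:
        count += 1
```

Let's trace through this code step by step.

Initialize: count = 0
Entering loop: for idx in range(8):
After iteration 1: idx = 0, count = 1
After iteration 2: idx = 1, count = 1
After iteration 3: idx = 2, count = 1
After iteration 4: idx = 3, count = 1
After iteration 5: idx = 4, count = 1
After iteration 6: idx = 5, count = 2
After iteration 7: idx = 6, count = 2
After iteration 8: idx = 7, count = 2
Loop ends.

Final answer: 2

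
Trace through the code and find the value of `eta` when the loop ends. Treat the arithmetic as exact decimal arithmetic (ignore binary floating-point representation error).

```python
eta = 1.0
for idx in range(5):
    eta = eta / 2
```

Let's trace through this code step by step.

Initialize: eta = 1.0
Entering loop: for idx in range(5):
After iteration 1: idx = 0, eta = 0.5
After iteration 2: idx = 1, eta = 0.25
After iteration 3: idx = 2, eta = 0.125
After iteration 4: idx = 3, eta = 0.0625
After iteration 5: idx = 4, eta = 0.03125
Loop ends.

Final answer: 0.03125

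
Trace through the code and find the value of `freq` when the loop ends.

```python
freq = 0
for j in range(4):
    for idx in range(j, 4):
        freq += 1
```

Let's trace through this code step by step.

Initialize: freq = 0
Entering loop: for j in range(4):
After iteration 1: j = 0, freq = 4
After iteration 2: j = 1, freq = 7
After iteration 3: j = 2, freq = 9
After iteration 4: j = 3, freq = 10
Loop ends.

Final answer: 10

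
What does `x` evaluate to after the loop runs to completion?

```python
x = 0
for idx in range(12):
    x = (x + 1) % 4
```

Let's trace through this code step by step.

Initialize: x = 0
Entering loop: for idx in range(12):
After iteration 1: idx = 0, x = 1
After iteration 2: idx = 1, x = 2
After iteration 3: idx = 2, x = 3
After iteration 4: idx = 3, x = 0
After iteration 5: idx = 4, x = 1
After iteration 6: idx = 5, x = 2
After iteration 7: idx = 6, x = 3
After iteration 8: idx = 7, x = 0
After iteration 9: idx = 8, x = 1
After iteration 10: idx = 9, x = 2
After iteration 11: idx = 10, x = 3
After iteration 12: idx = 11, x = 0
Loop ends.

Final answer: 0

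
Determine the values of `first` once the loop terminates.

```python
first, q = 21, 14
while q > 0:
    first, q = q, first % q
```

Let's trace through this code step by step.

Initialize: first = 21
Initialize: q = 14
Entering loop: while q > 0:
After iteration 1: first = 14, q = 7
After iteration 2: first = 7, q = 0
Loop ends.

Final answer: 7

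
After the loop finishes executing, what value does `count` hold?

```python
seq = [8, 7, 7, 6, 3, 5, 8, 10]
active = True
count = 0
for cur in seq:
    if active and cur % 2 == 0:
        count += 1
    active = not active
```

Let's trace through this code step by step.

Initialize: seq = [8, 7, 7, 6, 3, 5, 8, 10]
Initialize: active = True
Initialize: count = 0
Entering loop: for cur in seq:
After iteration 1: cur = 8, active = False, count = 1
After iteration 2: cur = 7, active = True, count = 1
After iteration 3: cur = 7, active = False, count = 1
After iteration 4: cur = 6, active = True, count = 1
After iteration 5: cur = 3, active = False, count = 1
After iteration 6: cur = 5, active = True, count = 1
After iteration 7: cur = 8, active = False, count = 2
After iteration 8: cur = 10, active = True, count = 2
Loop ends.

Final answer: 2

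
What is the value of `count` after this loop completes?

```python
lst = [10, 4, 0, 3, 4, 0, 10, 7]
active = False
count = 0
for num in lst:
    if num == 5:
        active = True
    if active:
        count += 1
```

Let's trace through this code step by step.

Initialize: lst = [10, 4, 0, 3, 4, 0, 10, 7]
Initialize: active = False
Initialize: count = 0
Entering loop: for num in lst:
After iteration 1: num = 10, count = 0
After iteration 2: num = 4, count = 0
After iteration 3: num = 0, count = 0
After iteration 4: num = 3, count = 0
After iteration 5: num = 4, count = 0
After iteration 6: num = 0, count = 0
After iteration 7: num = 10, count = 0
After iteration 8: num = 7, count = 0
Loop ends.

Final answer: 0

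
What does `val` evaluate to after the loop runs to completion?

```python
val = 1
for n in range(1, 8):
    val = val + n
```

Let's trace through this code step by step.

Initialize: val = 1
Entering loop: for n in range(1, 8):
After iteration 1: n = 1, val = 2
After iteration 2: n = 2, val = 4
After iteration 3: n = 3, val = 7
After iteration 4: n = 4, val = 11
After iteration 5: n = 5, val = 16
After iteration 6: n = 6, val = 22
After iteration 7: n = 7, val = 29
Loop ends.

Final answer: 29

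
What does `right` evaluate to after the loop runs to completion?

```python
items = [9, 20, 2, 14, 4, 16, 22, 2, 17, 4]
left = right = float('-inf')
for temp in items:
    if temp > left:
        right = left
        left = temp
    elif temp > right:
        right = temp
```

Let's trace through this code step by step.

Initialize: items = [9, 20, 2, 14, 4, 16, 22, 2, 17, 4]
Initialize: left = -inf
Initialize: right = -inf
Entering loop: for temp in items:
After iteration 1: temp = 9, left = 9, right = -inf
After iteration 2: temp = 20, left = 20, right = 9
After iteration 3: temp = 2, left = 20, right = 9
After iteration 4: temp = 14, left = 20, right = 14
After iteration 5: temp = 4, left = 20, right = 14
After iteration 6: temp = 16, left = 20, right = 16
After iteration 7: temp = 22, left = 22, right = 20
After iteration 8: temp = 2, left = 22, right = 20
After iteration 9: temp = 17, left = 22, right = 20
After iteration 10: temp = 4, left = 22, right = 20
Loop ends.

Final answer: 20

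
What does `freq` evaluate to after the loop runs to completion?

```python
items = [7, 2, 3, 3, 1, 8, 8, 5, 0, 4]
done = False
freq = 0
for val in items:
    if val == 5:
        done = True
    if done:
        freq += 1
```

Let's trace through this code step by step.

Initialize: items = [7, 2, 3, 3, 1, 8, 8, 5, 0, 4]
Initialize: done = False
Initialize: freq = 0
Entering loop: for val in items:
After iteration 1: val = 7, done = False, freq = 0
After iteration 2: val = 2, done = False, freq = 0
After iteration 3: val = 3, done = False, freq = 0
After iteration 4: val = 3, done = False, freq = 0
After iteration 5: val = 1, done = False, freq = 0
After iteration 6: val = 8, done = False, freq = 0
After iteration 7: val = 8, done = False, freq = 0
After iteration 8: val = 5, done = True, freq = 1
After iteration 9: val = 0, done = True, freq = 2
After iteration 10: val = 4, done = True, freq = 3
Loop ends.

Final answer: 3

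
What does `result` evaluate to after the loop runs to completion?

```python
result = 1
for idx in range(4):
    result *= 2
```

Let's trace through this code step by step.

Initialize: result = 1
Entering loop: for idx in range(4):
After iteration 1: idx = 0, result = 2
After iteration 2: idx = 1, result = 4
After iteration 3: idx = 2, result = 8
After iteration 4: idx = 3, result = 16
Loop ends.

Final answer: 16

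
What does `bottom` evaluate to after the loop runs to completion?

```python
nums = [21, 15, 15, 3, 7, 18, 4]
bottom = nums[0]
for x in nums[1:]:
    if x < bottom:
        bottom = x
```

Let's trace through this code step by step.

Initialize: nums = [21, 15, 15, 3, 7, 18, 4]
Initialize: bottom = 21
Entering loop: for x in nums[1:]:
After iteration 1: x = 15, bottom = 15
After iteration 2: x = 15, bottom = 15
After iteration 3: x = 3, bottom = 3
After iteration 4: x = 7, bottom = 3
After iteration 5: x = 18, bottom = 3
After iteration 6: x = 4, bottom = 3
Loop ends.

Final answer: 3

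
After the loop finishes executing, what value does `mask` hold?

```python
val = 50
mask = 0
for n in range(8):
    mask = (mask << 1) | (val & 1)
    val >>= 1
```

Let's trace through this code step by step.

Initialize: val = 50
Initialize: mask = 0
Entering loop: for n in range(8):
After iteration 1: n = 0, val = 25, mask = 0
After iteration 2: n = 1, val = 12, mask = 1
After iteration 3: n = 2, val = 6, mask = 2
After iteration 4: n = 3, val = 3, mask = 4
After iteration 5: n = 4, val = 1, mask = 9
After iteration 6: n = 5, val = 0, mask = 19
After iteration 7: n = 6, val = 0, mask = 38
After iteration 8: n = 7, val = 0, mask = 76
Loop ends.

Final answer: 76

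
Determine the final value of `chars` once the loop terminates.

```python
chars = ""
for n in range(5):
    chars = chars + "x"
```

Let's trace through this code step by step.

Initialize: chars = ''
Entering loop: for n in range(5):
After iteration 1: n = 0, chars = 'x'
After iteration 2: n = 1, chars = 'xx'
After iteration 3: n = 2, chars = 'xxx'
After iteration 4: n = 3, chars = 'xxxx'
After iteration 5: n = 4, chars = 'xxxxx'
Loop ends.

Final answer: 'xxxxx'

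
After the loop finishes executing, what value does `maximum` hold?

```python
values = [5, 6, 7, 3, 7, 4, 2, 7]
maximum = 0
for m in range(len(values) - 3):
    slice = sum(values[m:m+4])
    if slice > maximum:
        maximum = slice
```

Let's trace through this code step by step.

Initialize: values = [5, 6, 7, 3, 7, 4, 2, 7]
Initialize: maximum = 0
Entering loop: for m in range(len(values) - 3):
After iteration 1: m = 0, maximum = 21, slice = 21
After iteration 2: m = 1, maximum = 23, slice = 23
After iteration 3: m = 2, maximum = 23, slice = 21
After iteration 4: m = 3, maximum = 23, slice = 16
After iteration 5: m = 4, maximum = 23, slice = 20
Loop ends.

Final answer: 23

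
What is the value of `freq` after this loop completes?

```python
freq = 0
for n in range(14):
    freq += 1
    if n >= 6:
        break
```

Let's trace through this code step by step.

Initialize: freq = 0
Entering loop: for n in range(14):
After iteration 1: n = 0, freq = 1
After iteration 2: n = 1, freq = 2
After iteration 3: n = 2, freq = 3
After iteration 4: n = 3, freq = 4
After iteration 5: n = 4, freq = 5
After iteration 6: n = 5, freq = 6
After iteration 7: n = 6, freq = 7
Loop ends.

Final answer: 7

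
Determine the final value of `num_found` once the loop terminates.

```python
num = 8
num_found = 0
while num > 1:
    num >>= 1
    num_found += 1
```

Let's trace through this code step by step.

Initialize: num = 8
Initialize: num_found = 0
Entering loop: while num > 1:
After iteration 1: num = 4, num_found = 1
After iteration 2: num = 2, num_found = 2
After iteration 3: num = 1, num_found = 3
Loop ends.

Final answer: 3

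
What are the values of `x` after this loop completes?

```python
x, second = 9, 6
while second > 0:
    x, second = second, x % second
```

Let's trace through this code step by step.

Initialize: x = 9
Initialize: second = 6
Entering loop: while second > 0:
After iteration 1: x = 6, second = 3
After iteration 2: x = 3, second = 0
Loop ends.

Final answer: 3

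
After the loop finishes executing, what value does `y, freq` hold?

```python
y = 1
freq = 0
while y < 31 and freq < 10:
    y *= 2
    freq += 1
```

Let's trace through this code step by step.

Initialize: y = 1
Initialize: freq = 0
Entering loop: while y < 31 and freq < 10:
After iteration 1: y = 2, freq = 1
After iteration 2: y = 4, freq = 2
After iteration 3: y = 8, freq = 3
After iteration 4: y = 16, freq = 4
After iteration 5: y = 32, freq = 5
Loop ends.

Final answer: 32, 5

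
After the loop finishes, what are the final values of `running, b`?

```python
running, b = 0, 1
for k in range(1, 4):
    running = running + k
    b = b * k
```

Let's trace through this code step by step.

Initialize: running = 0
Initialize: b = 1
Entering loop: for k in range(1, 4):
After iteration 1: k = 1, running = 1, b = 1
After iteration 2: k = 2, running = 3, b = 2
After iteration 3: k = 3, running = 6, b = 6
Loop ends.

Final answer: 6, 6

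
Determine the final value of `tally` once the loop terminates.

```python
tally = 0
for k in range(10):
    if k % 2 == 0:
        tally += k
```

Let's trace through this code step by step.

Initialize: tally = 0
Entering loop: for k in range(10):
After iteration 1: k = 0, tally = 0
After iteration 2: k = 1, tally = 0
After iteration 3: k = 2, tally = 2
After iteration 4: k = 3, tally = 2
After iteration 5: k = 4, tally = 6
After iteration 6: k = 5, tally = 6
After iteration 7: k = 6, tally = 12
After iteration 8: k = 7, tally = 12
After iteration 9: k = 8, tally = 20
After iteration 10: k = 9, tally = 20
Loop ends.

Final answer: 20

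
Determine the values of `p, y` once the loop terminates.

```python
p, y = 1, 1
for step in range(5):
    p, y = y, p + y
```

Let's trace through this code step by step.

Initialize: p = 1
Initialize: y = 1
Entering loop: for step in range(5):
After iteration 1: step = 0, p = 1, y = 2
After iteration 2: step = 1, p = 2, y = 3
After iteration 3: step = 2, p = 3, y = 5
After iteration 4: step = 3, p = 5, y = 8
After iteration 5: step = 4, p = 8, y = 13
Loop ends.

Final answer: 8, 13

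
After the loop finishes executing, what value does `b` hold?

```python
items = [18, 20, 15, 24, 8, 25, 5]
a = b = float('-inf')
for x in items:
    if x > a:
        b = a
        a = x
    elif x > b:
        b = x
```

Let's trace through this code step by step.

Initialize: items = [18, 20, 15, 24, 8, 25, 5]
Initialize: a = -inf
Initialize: b = -inf
Entering loop: for x in items:
After iteration 1: x = 18, a = 18, b = -inf
After iteration 2: x = 20, a = 20, b = 18
After iteration 3: x = 15, a = 20, b = 18
After iteration 4: x = 24, a = 24, b = 20
After iteration 5: x = 8, a = 24, b = 20
After iteration 6: x = 25, a = 25, b = 24
After iteration 7: x = 5, a = 25, b = 24
Loop ends.

Final answer: 24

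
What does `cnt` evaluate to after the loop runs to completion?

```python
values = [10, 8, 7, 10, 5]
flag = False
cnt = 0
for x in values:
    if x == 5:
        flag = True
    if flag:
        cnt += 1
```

Let's trace through this code step by step.

Initialize: values = [10, 8, 7, 10, 5]
Initialize: flag = False
Initialize: cnt = 0
Entering loop: for x in values:
After iteration 1: x = 10, flag = False, cnt = 0
After iteration 2: x = 8, flag = False, cnt = 0
After iteration 3: x = 7, flag = False, cnt = 0
After iteration 4: x = 10, flag = False, cnt = 0
After iteration 5: x = 5, flag = True, cnt = 1
Loop ends.

Final answer: 1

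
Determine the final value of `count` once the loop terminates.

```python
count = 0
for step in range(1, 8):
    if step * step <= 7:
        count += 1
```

Let's trace through this code step by step.

Initialize: count = 0
Entering loop: for step in range(1, 8):
After iteration 1: step = 1, count = 1
After iteration 2: step = 2, count = 2
After iteration 3: step = 3, count = 2
After iteration 4: step = 4, count = 2
After iteration 5: step = 5, count = 2
After iteration 6: step = 6, count = 2
After iteration 7: step = 7, count = 2
Loop ends.

Final answer: 2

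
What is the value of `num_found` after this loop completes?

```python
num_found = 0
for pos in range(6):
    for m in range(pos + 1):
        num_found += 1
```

Let's trace through this code step by step.

Initialize: num_found = 0
Entering loop: for pos in range(6):
After iteration 1: pos = 0, num_found = 1, m = 0
After iteration 2: pos = 1, num_found = 3, m = 1
After iteration 3: pos = 2, num_found = 6, m = 2
After iteration 4: pos = 3, num_found = 10, m = 3
After iteration 5: pos = 4, num_found = 15, m = 4
After iteration 6: pos = 5, num_found = 21, m = 5
Loop ends.

Final answer: 21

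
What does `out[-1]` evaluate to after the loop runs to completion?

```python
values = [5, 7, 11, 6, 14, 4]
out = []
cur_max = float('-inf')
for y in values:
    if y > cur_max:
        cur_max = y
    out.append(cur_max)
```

Let's trace through this code step by step.

Initialize: values = [5, 7, 11, 6, 14, 4]
Initialize: out = []
Initialize: cur_max = -inf
Entering loop: for y in values:
After iteration 1: y = 5, out = [5], cur_max = 5
After iteration 2: y = 7, out = [5, 7], cur_max = 7
After iteration 3: y = 11, out = [5, 7, 11], cur_max = 11
After iteration 4: y = 6, out = [5, 7, 11, 11], cur_max = 11
After iteration 5: y = 14, out = [5, 7, 11, 11, 14], cur_max = 14
After iteration 6: y = 4, out = [5, 7, 11, 11, 14, 14], cur_max = 14
Loop ends.
out[-1] = 14

Final answer: 14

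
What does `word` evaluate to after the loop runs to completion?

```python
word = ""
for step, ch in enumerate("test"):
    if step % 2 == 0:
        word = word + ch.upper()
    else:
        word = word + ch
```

Let's trace through this code step by step.

Initialize: word = ''
Entering loop: for step, ch in enumerate("test"):
After iteration 1: step = 0, ch = 't', word = 'T'
After iteration 2: step = 1, ch = 'e', word = 'Te'
After iteration 3: step = 2, ch = 's', word = 'TeS'
After iteration 4: step = 3, ch = 't', word = 'TeSt'
Loop ends.

Final answer: 'TeSt'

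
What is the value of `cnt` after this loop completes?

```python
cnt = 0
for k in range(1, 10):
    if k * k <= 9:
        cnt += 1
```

Let's trace through this code step by step.

Initialize: cnt = 0
Entering loop: for k in range(1, 10):
After iteration 1: k = 1, cnt = 1
After iteration 2: k = 2, cnt = 2
After iteration 3: k = 3, cnt = 3
After iteration 4: k = 4, cnt = 3
After iteration 5: k = 5, cnt = 3
After iteration 6: k = 6, cnt = 3
After iteration 7: k = 7, cnt = 3
After iteration 8: k = 8, cnt = 3
After iteration 9: k = 9, cnt = 3
Loop ends.

Final answer: 3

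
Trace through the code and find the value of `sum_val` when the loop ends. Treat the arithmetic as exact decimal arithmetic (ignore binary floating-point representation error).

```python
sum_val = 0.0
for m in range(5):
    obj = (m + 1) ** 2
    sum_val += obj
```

Let's trace through this code step by step.

Initialize: sum_val = 0.0
Entering loop: for m in range(5):
After iteration 1: m = 0, sum_val = 1.0, obj = 1
After iteration 2: m = 1, sum_val = 5.0, obj = 4
After iteration 3: m = 2, sum_val = 14.0, obj = 9
After iteration 4: m = 3, sum_val = 30.0, obj = 16
After iteration 5: m = 4, sum_val = 55.0, obj = 25
Loop ends.

Final answer: 55.0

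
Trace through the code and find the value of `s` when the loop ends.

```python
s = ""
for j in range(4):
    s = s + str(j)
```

Let's trace through this code step by step.

Initialize: s = ''
Entering loop: for j in range(4):
After iteration 1: j = 0, s = '0'
After iteration 2: j = 1, s = '01'
After iteration 3: j = 2, s = '012'
After iteration 4: j = 3, s = '0123'
Loop ends.

Final answer: '0123'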